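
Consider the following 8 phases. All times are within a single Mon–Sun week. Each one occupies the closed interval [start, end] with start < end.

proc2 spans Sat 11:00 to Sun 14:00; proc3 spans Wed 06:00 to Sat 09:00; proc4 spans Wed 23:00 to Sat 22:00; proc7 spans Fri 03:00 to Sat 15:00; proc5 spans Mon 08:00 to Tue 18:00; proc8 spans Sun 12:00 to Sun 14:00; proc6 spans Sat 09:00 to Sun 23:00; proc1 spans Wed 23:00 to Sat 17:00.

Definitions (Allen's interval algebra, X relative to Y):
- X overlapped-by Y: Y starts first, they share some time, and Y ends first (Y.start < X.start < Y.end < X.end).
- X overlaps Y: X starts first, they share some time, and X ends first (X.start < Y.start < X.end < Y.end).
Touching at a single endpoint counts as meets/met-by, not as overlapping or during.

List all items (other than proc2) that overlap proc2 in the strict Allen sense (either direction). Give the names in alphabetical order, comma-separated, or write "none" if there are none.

proc1, proc4, proc7

Target proc2 = [Sat 11:00, Sun 14:00].
proc1 [Wed 23:00, Sat 17:00] → overlaps → yes.
proc3 [Wed 06:00, Sat 09:00] → before → no.
proc4 [Wed 23:00, Sat 22:00] → overlaps → yes.
proc5 [Mon 08:00, Tue 18:00] → before → no.
proc6 [Sat 09:00, Sun 23:00] → contains → no.
proc7 [Fri 03:00, Sat 15:00] → overlaps → yes.
proc8 [Sun 12:00, Sun 14:00] → finishes → no.
Result: proc1, proc4, proc7.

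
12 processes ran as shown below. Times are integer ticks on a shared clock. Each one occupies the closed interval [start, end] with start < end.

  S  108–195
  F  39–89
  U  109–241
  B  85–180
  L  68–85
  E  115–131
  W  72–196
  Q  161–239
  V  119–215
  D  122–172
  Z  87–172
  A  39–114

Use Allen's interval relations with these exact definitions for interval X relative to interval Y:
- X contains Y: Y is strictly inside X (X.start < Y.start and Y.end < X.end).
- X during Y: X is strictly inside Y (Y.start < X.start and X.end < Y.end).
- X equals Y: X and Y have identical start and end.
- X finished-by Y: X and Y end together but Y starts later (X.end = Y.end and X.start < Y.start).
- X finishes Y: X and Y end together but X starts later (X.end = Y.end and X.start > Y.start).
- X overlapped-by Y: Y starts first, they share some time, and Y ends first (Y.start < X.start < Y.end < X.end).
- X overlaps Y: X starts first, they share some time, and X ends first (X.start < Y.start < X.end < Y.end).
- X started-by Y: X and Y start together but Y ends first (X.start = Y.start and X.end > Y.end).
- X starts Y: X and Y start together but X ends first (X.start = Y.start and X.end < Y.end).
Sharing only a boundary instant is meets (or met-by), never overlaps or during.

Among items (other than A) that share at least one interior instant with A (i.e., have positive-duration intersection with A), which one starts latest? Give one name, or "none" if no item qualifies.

Target A = [39, 114].
B [85, 180] → overlapped-by → candidate.
D [122, 172] → after → excluded.
E [115, 131] → after → excluded.
F [39, 89] → starts → candidate.
L [68, 85] → during → candidate.
Q [161, 239] → after → excluded.
S [108, 195] → overlapped-by → candidate.
U [109, 241] → overlapped-by → candidate.
V [119, 215] → after → excluded.
W [72, 196] → overlapped-by → candidate.
Z [87, 172] → overlapped-by → candidate.
Among candidates, latest start is 109 → U.

U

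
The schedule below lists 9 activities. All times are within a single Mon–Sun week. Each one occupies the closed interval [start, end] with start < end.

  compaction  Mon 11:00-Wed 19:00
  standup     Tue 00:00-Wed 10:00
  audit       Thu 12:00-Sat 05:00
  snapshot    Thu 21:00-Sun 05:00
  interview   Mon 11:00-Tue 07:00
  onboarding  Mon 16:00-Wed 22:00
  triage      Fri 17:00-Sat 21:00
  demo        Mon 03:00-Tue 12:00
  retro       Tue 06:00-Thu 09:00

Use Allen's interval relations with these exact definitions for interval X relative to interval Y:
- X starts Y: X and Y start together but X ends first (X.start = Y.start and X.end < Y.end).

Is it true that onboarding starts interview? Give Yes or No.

No

onboarding = [Mon 16:00, Wed 22:00], interview = [Mon 11:00, Tue 07:00].
Actual relation of onboarding to interview: overlapped-by.
Asked whether 'starts' holds → No.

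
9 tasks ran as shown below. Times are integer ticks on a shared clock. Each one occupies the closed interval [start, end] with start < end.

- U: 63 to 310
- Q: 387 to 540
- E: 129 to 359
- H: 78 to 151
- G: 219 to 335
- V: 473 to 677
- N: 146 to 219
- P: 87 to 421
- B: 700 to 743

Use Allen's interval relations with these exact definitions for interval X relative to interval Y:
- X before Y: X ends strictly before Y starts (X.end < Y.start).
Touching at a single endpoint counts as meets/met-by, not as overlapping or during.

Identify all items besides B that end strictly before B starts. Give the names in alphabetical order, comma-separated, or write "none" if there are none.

E, G, H, N, P, Q, U, V

Target B = [700, 743].
E [129, 359] → before → yes.
G [219, 335] → before → yes.
H [78, 151] → before → yes.
N [146, 219] → before → yes.
P [87, 421] → before → yes.
Q [387, 540] → before → yes.
U [63, 310] → before → yes.
V [473, 677] → before → yes.
Result: E, G, H, N, P, Q, U, V.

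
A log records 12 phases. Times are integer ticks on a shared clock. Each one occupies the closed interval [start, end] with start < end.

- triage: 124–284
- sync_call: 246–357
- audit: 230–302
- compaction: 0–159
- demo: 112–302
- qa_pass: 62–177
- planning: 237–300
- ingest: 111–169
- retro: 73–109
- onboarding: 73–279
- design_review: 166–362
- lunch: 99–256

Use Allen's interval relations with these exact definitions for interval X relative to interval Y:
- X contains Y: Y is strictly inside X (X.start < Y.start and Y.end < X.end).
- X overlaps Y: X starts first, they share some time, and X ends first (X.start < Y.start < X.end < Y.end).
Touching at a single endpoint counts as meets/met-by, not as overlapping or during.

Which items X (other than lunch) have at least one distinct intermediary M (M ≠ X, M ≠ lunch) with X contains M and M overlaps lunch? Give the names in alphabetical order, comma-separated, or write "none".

compaction, qa_pass

Target lunch = [99, 256].
Intermediaries M with M overlaps lunch: compaction, qa_pass, retro.
Via compaction — items with X contains compaction: none.
Via qa_pass — items with X contains qa_pass: none.
Via retro — items with X contains retro: compaction, qa_pass.
Union: compaction, qa_pass.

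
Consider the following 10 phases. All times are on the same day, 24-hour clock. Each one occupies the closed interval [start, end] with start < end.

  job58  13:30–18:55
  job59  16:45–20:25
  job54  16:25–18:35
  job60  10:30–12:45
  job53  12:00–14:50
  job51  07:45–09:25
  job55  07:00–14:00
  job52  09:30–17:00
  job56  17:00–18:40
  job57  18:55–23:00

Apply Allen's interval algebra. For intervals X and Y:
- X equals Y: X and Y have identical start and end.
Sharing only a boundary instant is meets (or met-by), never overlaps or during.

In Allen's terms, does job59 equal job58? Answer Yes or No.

No

job59 = [16:45, 20:25], job58 = [13:30, 18:55].
Actual relation of job59 to job58: overlapped-by.
Asked whether 'equals' holds → No.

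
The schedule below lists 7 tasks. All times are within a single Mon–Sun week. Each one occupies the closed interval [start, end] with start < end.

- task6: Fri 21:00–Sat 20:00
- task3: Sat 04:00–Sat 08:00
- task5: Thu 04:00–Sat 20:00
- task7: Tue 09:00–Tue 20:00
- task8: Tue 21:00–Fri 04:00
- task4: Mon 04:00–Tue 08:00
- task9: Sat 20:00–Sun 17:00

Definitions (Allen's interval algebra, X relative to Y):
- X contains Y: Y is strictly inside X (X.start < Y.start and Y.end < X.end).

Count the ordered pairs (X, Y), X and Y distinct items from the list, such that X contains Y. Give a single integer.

2

Checking all 42 ordered pairs for relation 'contains'; matching pairs in alphabetical order:
(task5, task3): task5 contains task3 ✓
(task6, task3): task6 contains task3 ✓
Count: 2.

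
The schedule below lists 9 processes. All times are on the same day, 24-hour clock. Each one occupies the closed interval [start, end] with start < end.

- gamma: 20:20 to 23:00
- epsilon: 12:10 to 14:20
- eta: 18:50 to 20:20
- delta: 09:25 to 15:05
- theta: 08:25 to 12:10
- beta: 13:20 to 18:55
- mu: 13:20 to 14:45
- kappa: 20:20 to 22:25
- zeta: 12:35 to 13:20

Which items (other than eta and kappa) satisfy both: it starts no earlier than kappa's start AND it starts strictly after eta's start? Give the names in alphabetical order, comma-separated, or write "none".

Conditions: its start is no earlier than kappa's start (X.start >= 20:20) AND its start is strictly after eta's start (X.start > 18:50).
beta: start 13:20 >= 20:20? ✗; start 13:20 > 18:50? ✗ → no.
delta: start 09:25 >= 20:20? ✗; start 09:25 > 18:50? ✗ → no.
epsilon: start 12:10 >= 20:20? ✗; start 12:10 > 18:50? ✗ → no.
gamma: start 20:20 >= 20:20? ✓; start 20:20 > 18:50? ✓ → yes.
mu: start 13:20 >= 20:20? ✗; start 13:20 > 18:50? ✗ → no.
theta: start 08:25 >= 20:20? ✗; start 08:25 > 18:50? ✗ → no.
zeta: start 12:35 >= 20:20? ✗; start 12:35 > 18:50? ✗ → no.
Result: gamma.

gamma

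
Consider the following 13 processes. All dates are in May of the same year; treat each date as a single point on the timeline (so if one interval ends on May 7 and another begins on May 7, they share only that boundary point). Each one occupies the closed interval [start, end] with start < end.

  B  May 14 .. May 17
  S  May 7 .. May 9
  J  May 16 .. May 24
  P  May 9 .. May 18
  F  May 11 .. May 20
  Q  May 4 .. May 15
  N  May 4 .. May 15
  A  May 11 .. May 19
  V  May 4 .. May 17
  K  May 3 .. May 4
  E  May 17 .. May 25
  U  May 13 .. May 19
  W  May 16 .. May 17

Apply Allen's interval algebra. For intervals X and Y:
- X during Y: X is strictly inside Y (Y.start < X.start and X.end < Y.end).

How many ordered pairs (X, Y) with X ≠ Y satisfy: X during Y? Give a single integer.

Checking all 156 ordered pairs for relation 'during'; matching pairs in alphabetical order:
(B, A): B during A ✓
(B, F): B during F ✓
(B, P): B during P ✓
(B, U): B during U ✓
(S, N): S during N ✓
(S, Q): S during Q ✓
(S, V): S during V ✓
(U, F): U during F ✓
(W, A): W during A ✓
(W, F): W during F ✓
(W, P): W during P ✓
(W, U): W during U ✓
Count: 12.

12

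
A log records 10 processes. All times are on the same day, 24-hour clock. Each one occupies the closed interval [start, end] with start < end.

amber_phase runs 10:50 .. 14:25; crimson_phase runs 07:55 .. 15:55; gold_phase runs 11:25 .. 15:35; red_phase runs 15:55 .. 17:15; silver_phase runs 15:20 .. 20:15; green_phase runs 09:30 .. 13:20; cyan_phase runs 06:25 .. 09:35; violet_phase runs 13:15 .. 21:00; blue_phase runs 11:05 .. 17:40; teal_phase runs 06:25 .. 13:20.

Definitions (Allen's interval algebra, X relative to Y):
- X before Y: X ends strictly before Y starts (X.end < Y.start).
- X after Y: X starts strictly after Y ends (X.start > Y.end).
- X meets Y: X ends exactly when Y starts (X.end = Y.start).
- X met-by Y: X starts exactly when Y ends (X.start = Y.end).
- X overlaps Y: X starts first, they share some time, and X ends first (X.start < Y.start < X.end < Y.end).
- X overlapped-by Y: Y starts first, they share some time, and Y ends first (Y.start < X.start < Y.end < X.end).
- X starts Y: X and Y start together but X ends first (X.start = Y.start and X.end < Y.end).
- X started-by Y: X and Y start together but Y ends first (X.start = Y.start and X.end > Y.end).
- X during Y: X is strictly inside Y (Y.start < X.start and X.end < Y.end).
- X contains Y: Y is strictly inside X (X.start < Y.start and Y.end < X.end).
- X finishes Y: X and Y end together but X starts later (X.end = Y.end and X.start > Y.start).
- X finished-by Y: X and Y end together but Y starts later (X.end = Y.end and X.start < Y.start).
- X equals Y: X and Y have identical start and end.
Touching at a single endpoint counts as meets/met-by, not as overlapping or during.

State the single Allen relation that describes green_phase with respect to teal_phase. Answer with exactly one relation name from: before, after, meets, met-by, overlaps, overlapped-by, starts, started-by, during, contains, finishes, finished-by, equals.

finishes

green_phase = [09:30, 13:20]; teal_phase = [06:25, 13:20].
Compare endpoints: green_phase.start > teal_phase.start, green_phase.start < teal_phase.end, green_phase.end > teal_phase.start, green_phase.end = teal_phase.end.
That pattern is 'finishes'.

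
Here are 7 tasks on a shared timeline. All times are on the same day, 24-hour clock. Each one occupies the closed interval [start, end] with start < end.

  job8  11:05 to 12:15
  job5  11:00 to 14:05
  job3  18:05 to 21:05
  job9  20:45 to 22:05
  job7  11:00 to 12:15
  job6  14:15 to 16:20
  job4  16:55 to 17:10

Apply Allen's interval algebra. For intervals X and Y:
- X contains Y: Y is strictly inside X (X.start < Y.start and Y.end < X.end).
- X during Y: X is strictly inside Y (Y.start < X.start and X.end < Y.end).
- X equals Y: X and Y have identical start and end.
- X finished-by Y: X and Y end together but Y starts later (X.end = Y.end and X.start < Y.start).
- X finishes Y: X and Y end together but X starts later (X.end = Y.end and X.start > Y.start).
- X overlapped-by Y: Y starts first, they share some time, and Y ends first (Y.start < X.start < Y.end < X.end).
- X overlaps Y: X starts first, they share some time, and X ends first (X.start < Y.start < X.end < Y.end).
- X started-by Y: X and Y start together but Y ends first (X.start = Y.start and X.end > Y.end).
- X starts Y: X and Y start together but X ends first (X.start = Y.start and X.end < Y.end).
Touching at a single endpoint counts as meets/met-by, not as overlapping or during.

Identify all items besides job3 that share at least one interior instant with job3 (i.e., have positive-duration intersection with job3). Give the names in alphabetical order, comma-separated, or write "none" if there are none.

job9

Target job3 = [18:05, 21:05].
job4 [16:55, 17:10] → before → no.
job5 [11:00, 14:05] → before → no.
job6 [14:15, 16:20] → before → no.
job7 [11:00, 12:15] → before → no.
job8 [11:05, 12:15] → before → no.
job9 [20:45, 22:05] → overlapped-by → yes.
Result: job9.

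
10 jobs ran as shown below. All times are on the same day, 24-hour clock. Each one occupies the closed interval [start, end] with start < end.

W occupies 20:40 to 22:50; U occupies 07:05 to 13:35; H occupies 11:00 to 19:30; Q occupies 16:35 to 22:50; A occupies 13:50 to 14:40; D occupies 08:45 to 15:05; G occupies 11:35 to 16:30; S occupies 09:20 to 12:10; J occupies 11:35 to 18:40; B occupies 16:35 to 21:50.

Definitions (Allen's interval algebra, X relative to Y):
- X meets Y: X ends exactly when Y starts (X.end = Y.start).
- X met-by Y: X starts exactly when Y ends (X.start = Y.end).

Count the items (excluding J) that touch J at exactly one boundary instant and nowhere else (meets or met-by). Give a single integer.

Target J = [11:35, 18:40].
A [13:50, 14:40] → during → no.
B [16:35, 21:50] → overlapped-by → no.
D [08:45, 15:05] → overlaps → no.
G [11:35, 16:30] → starts → no.
H [11:00, 19:30] → contains → no.
Q [16:35, 22:50] → overlapped-by → no.
S [09:20, 12:10] → overlaps → no.
U [07:05, 13:35] → overlaps → no.
W [20:40, 22:50] → after → no.
Total: 0.

0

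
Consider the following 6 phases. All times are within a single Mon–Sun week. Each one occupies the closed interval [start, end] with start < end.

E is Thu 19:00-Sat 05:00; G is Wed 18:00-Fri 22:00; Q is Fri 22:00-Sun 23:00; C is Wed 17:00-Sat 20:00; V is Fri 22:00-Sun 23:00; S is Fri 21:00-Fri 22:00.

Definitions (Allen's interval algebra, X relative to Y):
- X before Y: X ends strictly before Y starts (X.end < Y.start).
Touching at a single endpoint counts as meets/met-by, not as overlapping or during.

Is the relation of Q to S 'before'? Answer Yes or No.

Q = [Fri 22:00, Sun 23:00], S = [Fri 21:00, Fri 22:00].
Actual relation of Q to S: met-by.
Asked whether 'before' holds → No.

No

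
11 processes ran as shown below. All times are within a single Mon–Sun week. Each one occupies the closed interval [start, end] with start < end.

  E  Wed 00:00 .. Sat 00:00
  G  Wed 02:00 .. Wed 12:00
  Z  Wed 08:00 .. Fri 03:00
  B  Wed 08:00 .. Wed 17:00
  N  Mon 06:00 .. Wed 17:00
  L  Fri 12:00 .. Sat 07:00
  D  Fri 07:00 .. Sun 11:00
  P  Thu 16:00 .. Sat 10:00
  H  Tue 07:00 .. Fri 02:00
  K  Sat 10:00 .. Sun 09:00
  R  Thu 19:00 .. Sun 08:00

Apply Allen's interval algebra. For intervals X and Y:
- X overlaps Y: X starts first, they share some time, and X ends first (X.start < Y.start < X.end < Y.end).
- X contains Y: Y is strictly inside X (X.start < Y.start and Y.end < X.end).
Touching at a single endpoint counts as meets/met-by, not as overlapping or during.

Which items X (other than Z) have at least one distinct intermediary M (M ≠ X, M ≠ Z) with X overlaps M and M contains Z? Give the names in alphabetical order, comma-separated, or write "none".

Target Z = [Wed 08:00, Fri 03:00].
Intermediaries M with M contains Z: E.
Via E — items with X overlaps E: H, N.
Union: H, N.

H, N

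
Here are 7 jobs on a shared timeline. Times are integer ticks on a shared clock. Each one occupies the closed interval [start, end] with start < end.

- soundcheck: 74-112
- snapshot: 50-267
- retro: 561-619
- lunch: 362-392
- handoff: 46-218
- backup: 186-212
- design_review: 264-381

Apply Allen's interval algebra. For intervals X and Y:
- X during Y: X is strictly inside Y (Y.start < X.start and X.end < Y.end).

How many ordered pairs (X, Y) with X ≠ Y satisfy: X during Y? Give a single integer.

Checking all 42 ordered pairs for relation 'during'; matching pairs in alphabetical order:
(backup, handoff): backup during handoff ✓
(backup, snapshot): backup during snapshot ✓
(soundcheck, handoff): soundcheck during handoff ✓
(soundcheck, snapshot): soundcheck during snapshot ✓
Count: 4.

4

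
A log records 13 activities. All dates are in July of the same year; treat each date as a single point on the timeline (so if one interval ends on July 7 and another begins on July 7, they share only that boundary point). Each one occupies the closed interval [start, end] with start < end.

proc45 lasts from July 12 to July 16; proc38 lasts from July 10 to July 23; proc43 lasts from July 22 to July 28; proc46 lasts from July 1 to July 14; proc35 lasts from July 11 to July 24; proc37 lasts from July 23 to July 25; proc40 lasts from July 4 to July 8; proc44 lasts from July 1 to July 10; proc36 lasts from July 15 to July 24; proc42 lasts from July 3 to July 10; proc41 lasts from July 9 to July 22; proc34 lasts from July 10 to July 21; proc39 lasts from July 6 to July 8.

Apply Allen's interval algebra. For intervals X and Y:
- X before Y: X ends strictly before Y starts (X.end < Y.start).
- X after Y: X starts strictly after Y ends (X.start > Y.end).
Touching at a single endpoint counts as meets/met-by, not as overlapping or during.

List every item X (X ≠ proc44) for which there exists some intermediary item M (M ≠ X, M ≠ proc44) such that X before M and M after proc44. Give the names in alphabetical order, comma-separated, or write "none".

proc34, proc39, proc40, proc41, proc42, proc45, proc46

Target proc44 = [July 1, July 10].
Intermediaries M with M after proc44: proc35, proc36, proc37, proc43, proc45.
Via proc35 — items with X before proc35: proc39, proc40, proc42.
Via proc36 — items with X before proc36: proc39, proc40, proc42, proc46.
Via proc37 — items with X before proc37: proc34, proc39, proc40, proc41, proc42, proc45, proc46.
Via proc43 — items with X before proc43: proc34, proc39, proc40, proc42, proc45, proc46.
Via proc45 — items with X before proc45: proc39, proc40, proc42.
Union: proc34, proc39, proc40, proc41, proc42, proc45, proc46.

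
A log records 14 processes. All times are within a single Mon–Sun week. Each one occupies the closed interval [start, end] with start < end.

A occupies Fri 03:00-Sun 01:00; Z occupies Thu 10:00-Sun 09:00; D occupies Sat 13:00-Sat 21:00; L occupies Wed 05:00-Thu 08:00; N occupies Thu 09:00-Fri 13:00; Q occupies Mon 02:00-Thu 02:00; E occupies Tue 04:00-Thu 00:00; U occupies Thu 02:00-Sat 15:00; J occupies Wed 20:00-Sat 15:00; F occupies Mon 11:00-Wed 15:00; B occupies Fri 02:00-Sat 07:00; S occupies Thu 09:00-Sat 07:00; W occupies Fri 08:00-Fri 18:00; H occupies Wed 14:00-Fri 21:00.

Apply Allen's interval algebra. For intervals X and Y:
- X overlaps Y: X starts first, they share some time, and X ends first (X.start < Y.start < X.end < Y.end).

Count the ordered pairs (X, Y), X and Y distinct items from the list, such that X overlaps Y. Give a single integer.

31

Checking all 182 ordered pairs for relation 'overlaps'; matching pairs in alphabetical order:
(B, A): B overlaps A ✓
(E, H): E overlaps H ✓
(E, J): E overlaps J ✓
(E, L): E overlaps L ✓
(F, E): F overlaps E ✓
(F, H): F overlaps H ✓
(F, L): F overlaps L ✓
(H, A): H overlaps A ✓
(H, B): H overlaps B ✓
(H, J): H overlaps J ✓
(H, S): H overlaps S ✓
(H, U): H overlaps U ✓
(H, Z): H overlaps Z ✓
(J, A): J overlaps A ✓
(J, D): J overlaps D ✓
(J, Z): J overlaps Z ✓
(L, H): L overlaps H ✓
(L, J): L overlaps J ✓
(L, U): L overlaps U ✓
(N, A): N overlaps A ✓
(N, B): N overlaps B ✓
(N, W): N overlaps W ✓
(N, Z): N overlaps Z ✓
(Q, H): Q overlaps H ✓
... plus 7 further pairs not listed.
Count: 31.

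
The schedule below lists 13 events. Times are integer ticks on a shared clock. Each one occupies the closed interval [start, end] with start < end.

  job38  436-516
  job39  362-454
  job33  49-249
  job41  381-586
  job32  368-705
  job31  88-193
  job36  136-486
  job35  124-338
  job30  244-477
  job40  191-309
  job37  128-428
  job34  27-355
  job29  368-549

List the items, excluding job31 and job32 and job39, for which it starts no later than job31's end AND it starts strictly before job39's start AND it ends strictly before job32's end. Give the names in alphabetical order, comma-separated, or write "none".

job33, job34, job35, job36, job37, job40

Conditions: its start is no later than job31's end (X.start <= 193) AND its start is strictly before job39's start (X.start < 362) AND its end is strictly before job32's end (X.end < 705).
job29: start 368 <= 193? ✗; start 368 < 362? ✗; end 549 < 705? ✓ → no.
job30: start 244 <= 193? ✗; start 244 < 362? ✓; end 477 < 705? ✓ → no.
job33: start 49 <= 193? ✓; start 49 < 362? ✓; end 249 < 705? ✓ → yes.
job34: start 27 <= 193? ✓; start 27 < 362? ✓; end 355 < 705? ✓ → yes.
job35: start 124 <= 193? ✓; start 124 < 362? ✓; end 338 < 705? ✓ → yes.
job36: start 136 <= 193? ✓; start 136 < 362? ✓; end 486 < 705? ✓ → yes.
job37: start 128 <= 193? ✓; start 128 < 362? ✓; end 428 < 705? ✓ → yes.
job38: start 436 <= 193? ✗; start 436 < 362? ✗; end 516 < 705? ✓ → no.
job40: start 191 <= 193? ✓; start 191 < 362? ✓; end 309 < 705? ✓ → yes.
job41: start 381 <= 193? ✗; start 381 < 362? ✗; end 586 < 705? ✓ → no.
Result: job33, job34, job35, job36, job37, job40.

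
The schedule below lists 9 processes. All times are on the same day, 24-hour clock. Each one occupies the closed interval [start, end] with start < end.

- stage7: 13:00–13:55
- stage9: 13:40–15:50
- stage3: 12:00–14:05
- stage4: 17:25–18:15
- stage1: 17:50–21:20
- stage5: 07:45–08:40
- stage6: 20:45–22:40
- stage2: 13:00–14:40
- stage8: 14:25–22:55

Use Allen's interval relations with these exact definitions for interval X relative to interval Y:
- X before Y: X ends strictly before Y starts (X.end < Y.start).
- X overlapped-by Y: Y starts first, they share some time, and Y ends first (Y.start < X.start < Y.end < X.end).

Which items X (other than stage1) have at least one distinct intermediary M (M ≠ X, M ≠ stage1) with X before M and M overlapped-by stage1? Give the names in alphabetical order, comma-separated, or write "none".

Target stage1 = [17:50, 21:20].
Intermediaries M with M overlapped-by stage1: stage6.
Via stage6 — items with X before stage6: stage2, stage3, stage4, stage5, stage7, stage9.
Union: stage2, stage3, stage4, stage5, stage7, stage9.

stage2, stage3, stage4, stage5, stage7, stage9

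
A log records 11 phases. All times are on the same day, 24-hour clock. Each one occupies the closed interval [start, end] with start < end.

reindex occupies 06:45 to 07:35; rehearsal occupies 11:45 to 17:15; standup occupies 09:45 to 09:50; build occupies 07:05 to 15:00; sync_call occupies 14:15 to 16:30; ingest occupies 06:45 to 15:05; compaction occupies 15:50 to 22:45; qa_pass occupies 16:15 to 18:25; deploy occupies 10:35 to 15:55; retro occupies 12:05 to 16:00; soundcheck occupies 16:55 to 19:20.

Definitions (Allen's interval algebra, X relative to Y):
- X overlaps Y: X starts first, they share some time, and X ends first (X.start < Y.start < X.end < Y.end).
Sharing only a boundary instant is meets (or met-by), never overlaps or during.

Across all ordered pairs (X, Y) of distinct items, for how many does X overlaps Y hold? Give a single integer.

Checking all 110 ordered pairs for relation 'overlaps'; matching pairs in alphabetical order:
(build, deploy): build overlaps deploy ✓
(build, rehearsal): build overlaps rehearsal ✓
(build, retro): build overlaps retro ✓
(build, sync_call): build overlaps sync_call ✓
(deploy, compaction): deploy overlaps compaction ✓
(deploy, rehearsal): deploy overlaps rehearsal ✓
(deploy, retro): deploy overlaps retro ✓
(deploy, sync_call): deploy overlaps sync_call ✓
(ingest, deploy): ingest overlaps deploy ✓
(ingest, rehearsal): ingest overlaps rehearsal ✓
(ingest, retro): ingest overlaps retro ✓
(ingest, sync_call): ingest overlaps sync_call ✓
(qa_pass, soundcheck): qa_pass overlaps soundcheck ✓
(rehearsal, compaction): rehearsal overlaps compaction ✓
(rehearsal, qa_pass): rehearsal overlaps qa_pass ✓
(rehearsal, soundcheck): rehearsal overlaps soundcheck ✓
(reindex, build): reindex overlaps build ✓
(retro, compaction): retro overlaps compaction ✓
(retro, sync_call): retro overlaps sync_call ✓
(sync_call, compaction): sync_call overlaps compaction ✓
(sync_call, qa_pass): sync_call overlaps qa_pass ✓
Count: 21.

21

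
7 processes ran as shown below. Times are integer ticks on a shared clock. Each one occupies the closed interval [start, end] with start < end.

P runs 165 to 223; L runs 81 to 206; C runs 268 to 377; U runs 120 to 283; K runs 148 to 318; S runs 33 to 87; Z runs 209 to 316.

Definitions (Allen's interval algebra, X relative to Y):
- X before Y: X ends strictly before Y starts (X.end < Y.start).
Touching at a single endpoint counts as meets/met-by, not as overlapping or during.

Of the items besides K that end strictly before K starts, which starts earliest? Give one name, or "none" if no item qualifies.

Target K = [148, 318].
C [268, 377] → overlapped-by → excluded.
L [81, 206] → overlaps → excluded.
P [165, 223] → during → excluded.
S [33, 87] → before → candidate.
U [120, 283] → overlaps → excluded.
Z [209, 316] → during → excluded.
Among candidates, earliest start is 33 → S.

S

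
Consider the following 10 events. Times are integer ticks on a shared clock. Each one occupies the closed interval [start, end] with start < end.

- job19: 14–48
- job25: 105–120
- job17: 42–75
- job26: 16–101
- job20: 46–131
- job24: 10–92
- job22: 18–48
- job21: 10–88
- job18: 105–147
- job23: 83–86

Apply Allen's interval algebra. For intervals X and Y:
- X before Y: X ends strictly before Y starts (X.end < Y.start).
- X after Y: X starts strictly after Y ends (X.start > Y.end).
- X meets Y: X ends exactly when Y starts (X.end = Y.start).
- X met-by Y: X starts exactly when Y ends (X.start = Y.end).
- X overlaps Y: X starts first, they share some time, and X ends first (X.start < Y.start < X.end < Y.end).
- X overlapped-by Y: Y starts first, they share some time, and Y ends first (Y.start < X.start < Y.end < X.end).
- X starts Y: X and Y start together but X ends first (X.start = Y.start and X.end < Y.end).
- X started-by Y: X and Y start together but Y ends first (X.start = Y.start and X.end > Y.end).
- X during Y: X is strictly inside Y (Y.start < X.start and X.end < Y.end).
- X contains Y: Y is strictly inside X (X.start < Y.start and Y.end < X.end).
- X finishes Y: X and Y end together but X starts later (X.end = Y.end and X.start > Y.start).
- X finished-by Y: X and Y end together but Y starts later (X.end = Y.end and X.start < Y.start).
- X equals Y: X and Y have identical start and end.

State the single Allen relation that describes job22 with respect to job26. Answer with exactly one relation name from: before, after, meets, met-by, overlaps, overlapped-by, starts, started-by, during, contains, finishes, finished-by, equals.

job22 = [18, 48]; job26 = [16, 101].
Compare endpoints: job22.start > job26.start, job22.start < job26.end, job22.end > job26.start, job22.end < job26.end.
That pattern is 'during'.

during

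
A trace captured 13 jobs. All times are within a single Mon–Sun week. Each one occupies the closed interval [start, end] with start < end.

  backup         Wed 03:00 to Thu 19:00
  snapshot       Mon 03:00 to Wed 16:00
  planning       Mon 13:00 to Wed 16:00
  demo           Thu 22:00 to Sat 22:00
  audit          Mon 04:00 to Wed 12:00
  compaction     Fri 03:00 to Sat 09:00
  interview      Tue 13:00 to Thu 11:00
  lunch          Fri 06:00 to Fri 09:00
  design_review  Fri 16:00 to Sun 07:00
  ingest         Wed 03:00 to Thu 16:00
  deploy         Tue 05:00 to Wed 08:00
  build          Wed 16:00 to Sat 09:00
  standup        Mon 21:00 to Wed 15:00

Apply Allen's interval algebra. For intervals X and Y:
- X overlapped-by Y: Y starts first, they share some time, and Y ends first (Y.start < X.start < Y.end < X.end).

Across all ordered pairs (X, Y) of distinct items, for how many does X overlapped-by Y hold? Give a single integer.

26

Checking all 156 ordered pairs for relation 'overlapped-by'; matching pairs in alphabetical order:
(backup, audit): backup overlapped-by audit ✓
(backup, deploy): backup overlapped-by deploy ✓
(backup, interview): backup overlapped-by interview ✓
(backup, planning): backup overlapped-by planning ✓
(backup, snapshot): backup overlapped-by snapshot ✓
(backup, standup): backup overlapped-by standup ✓
(build, backup): build overlapped-by backup ✓
(build, ingest): build overlapped-by ingest ✓
(build, interview): build overlapped-by interview ✓
(demo, build): demo overlapped-by build ✓
(design_review, build): design_review overlapped-by build ✓
(design_review, compaction): design_review overlapped-by compaction ✓
(design_review, demo): design_review overlapped-by demo ✓
(ingest, audit): ingest overlapped-by audit ✓
(ingest, deploy): ingest overlapped-by deploy ✓
(ingest, interview): ingest overlapped-by interview ✓
(ingest, planning): ingest overlapped-by planning ✓
(ingest, snapshot): ingest overlapped-by snapshot ✓
(ingest, standup): ingest overlapped-by standup ✓
(interview, audit): interview overlapped-by audit ✓
(interview, deploy): interview overlapped-by deploy ✓
(interview, planning): interview overlapped-by planning ✓
(interview, snapshot): interview overlapped-by snapshot ✓
(interview, standup): interview overlapped-by standup ✓
... plus 2 further pairs not listed.
Count: 26.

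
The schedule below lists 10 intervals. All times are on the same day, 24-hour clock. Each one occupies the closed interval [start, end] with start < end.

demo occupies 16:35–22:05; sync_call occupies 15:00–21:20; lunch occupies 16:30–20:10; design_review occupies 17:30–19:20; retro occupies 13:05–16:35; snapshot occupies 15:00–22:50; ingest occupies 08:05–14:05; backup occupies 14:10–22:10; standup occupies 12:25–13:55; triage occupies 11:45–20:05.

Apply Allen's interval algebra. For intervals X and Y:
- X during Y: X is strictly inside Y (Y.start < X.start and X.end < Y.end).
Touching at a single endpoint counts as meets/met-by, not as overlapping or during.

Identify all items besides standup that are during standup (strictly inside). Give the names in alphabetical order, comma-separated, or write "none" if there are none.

Target standup = [12:25, 13:55].
backup [14:10, 22:10] → after → no.
demo [16:35, 22:05] → after → no.
design_review [17:30, 19:20] → after → no.
ingest [08:05, 14:05] → contains → no.
lunch [16:30, 20:10] → after → no.
retro [13:05, 16:35] → overlapped-by → no.
snapshot [15:00, 22:50] → after → no.
sync_call [15:00, 21:20] → after → no.
triage [11:45, 20:05] → contains → no.
Result: none.

none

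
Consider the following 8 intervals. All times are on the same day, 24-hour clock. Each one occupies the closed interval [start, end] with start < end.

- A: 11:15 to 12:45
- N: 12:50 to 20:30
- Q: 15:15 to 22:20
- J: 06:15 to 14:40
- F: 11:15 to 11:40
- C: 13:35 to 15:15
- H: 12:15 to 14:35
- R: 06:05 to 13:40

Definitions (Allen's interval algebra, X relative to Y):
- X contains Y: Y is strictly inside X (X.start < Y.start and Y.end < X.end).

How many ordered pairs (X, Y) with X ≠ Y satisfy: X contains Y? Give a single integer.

Checking all 56 ordered pairs for relation 'contains'; matching pairs in alphabetical order:
(J, A): J contains A ✓
(J, F): J contains F ✓
(J, H): J contains H ✓
(N, C): N contains C ✓
(R, A): R contains A ✓
(R, F): R contains F ✓
Count: 6.

6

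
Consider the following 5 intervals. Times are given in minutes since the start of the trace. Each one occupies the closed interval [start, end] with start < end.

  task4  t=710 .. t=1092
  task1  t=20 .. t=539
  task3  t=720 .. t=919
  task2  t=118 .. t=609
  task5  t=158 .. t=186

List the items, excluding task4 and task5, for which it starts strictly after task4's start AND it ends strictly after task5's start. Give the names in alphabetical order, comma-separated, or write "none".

Conditions: its start is strictly after task4's start (X.start > t=710) AND its end is strictly after task5's start (X.end > t=158).
task1: start t=20 > t=710? ✗; end t=539 > t=158? ✓ → no.
task2: start t=118 > t=710? ✗; end t=609 > t=158? ✓ → no.
task3: start t=720 > t=710? ✓; end t=919 > t=158? ✓ → yes.
Result: task3.

task3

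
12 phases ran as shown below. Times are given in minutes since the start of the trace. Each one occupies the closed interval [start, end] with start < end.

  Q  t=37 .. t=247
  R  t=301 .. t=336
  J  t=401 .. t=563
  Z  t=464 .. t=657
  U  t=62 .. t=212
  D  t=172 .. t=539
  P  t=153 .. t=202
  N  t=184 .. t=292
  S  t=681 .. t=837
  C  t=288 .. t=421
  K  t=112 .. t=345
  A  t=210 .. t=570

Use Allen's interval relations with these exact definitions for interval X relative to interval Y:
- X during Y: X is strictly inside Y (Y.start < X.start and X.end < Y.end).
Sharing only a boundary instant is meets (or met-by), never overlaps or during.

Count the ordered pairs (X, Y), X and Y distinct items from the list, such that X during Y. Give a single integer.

Checking all 132 ordered pairs for relation 'during'; matching pairs in alphabetical order:
(C, A): C during A ✓
(C, D): C during D ✓
(J, A): J during A ✓
(N, D): N during D ✓
(N, K): N during K ✓
(P, K): P during K ✓
(P, Q): P during Q ✓
(P, U): P during U ✓
(R, A): R during A ✓
(R, C): R during C ✓
(R, D): R during D ✓
(R, K): R during K ✓
(U, Q): U during Q ✓
Count: 13.

13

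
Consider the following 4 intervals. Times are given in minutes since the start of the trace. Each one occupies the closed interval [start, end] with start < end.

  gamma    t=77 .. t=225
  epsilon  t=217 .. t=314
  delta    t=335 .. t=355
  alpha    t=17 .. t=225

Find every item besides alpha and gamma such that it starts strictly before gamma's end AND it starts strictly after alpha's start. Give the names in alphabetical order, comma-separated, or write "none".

Conditions: its start is strictly before gamma's end (X.start < t=225) AND its start is strictly after alpha's start (X.start > t=17).
delta: start t=335 < t=225? ✗; start t=335 > t=17? ✓ → no.
epsilon: start t=217 < t=225? ✓; start t=217 > t=17? ✓ → yes.
Result: epsilon.

epsilon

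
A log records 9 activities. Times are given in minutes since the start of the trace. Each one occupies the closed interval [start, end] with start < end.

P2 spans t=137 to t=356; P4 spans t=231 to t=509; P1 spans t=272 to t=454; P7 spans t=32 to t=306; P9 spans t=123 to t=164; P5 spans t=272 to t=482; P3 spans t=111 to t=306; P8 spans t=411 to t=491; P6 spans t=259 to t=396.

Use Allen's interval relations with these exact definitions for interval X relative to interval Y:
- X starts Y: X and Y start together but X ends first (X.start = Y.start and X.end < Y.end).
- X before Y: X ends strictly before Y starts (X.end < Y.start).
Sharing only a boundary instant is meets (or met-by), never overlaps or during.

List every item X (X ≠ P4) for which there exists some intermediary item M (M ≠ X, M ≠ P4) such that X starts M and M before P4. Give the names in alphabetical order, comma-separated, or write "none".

Target P4 = [t=231, t=509].
Intermediaries M with M before P4: P9.
Via P9 — items with X starts P9: none.
Union: none.

none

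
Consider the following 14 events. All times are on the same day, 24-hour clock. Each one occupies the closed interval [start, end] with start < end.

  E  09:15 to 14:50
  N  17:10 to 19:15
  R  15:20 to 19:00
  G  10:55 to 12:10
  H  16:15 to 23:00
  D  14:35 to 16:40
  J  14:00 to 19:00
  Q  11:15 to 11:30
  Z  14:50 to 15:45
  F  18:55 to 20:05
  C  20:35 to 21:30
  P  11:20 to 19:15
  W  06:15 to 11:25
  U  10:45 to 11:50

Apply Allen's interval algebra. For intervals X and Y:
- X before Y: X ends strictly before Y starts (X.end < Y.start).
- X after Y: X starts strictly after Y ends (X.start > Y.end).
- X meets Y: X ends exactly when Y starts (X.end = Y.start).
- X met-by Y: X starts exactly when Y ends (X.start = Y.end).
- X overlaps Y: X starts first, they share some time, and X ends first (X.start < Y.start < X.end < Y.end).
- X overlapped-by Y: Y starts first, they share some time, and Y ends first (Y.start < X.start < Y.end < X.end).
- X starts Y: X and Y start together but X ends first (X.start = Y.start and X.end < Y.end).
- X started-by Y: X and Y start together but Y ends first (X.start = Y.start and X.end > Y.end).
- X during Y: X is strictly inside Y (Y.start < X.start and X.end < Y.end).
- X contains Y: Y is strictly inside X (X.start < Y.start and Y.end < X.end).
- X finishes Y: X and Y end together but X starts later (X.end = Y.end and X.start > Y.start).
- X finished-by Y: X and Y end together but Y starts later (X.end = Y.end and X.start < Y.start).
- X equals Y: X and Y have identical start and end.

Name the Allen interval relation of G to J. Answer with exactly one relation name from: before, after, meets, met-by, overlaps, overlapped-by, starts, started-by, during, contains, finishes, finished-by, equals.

G = [10:55, 12:10]; J = [14:00, 19:00].
Compare endpoints: G.start < J.start, G.start < J.end, G.end < J.start, G.end < J.end.
That pattern is 'before'.

before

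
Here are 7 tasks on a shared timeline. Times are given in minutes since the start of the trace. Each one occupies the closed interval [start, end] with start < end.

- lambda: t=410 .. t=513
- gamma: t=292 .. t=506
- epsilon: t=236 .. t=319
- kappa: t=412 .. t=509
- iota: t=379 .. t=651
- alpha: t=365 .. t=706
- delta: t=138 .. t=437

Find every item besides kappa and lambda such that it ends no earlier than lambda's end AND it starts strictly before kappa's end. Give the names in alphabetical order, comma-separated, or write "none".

Conditions: its end is no earlier than lambda's end (X.end >= t=513) AND its start is strictly before kappa's end (X.start < t=509).
alpha: end t=706 >= t=513? ✓; start t=365 < t=509? ✓ → yes.
delta: end t=437 >= t=513? ✗; start t=138 < t=509? ✓ → no.
epsilon: end t=319 >= t=513? ✗; start t=236 < t=509? ✓ → no.
gamma: end t=506 >= t=513? ✗; start t=292 < t=509? ✓ → no.
iota: end t=651 >= t=513? ✓; start t=379 < t=509? ✓ → yes.
Result: alpha, iota.

alpha, iota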